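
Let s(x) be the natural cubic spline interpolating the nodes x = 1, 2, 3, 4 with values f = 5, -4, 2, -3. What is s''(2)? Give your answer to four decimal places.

28.4000

Put m_i = s'' at the i-th knot. Here h = (1, 1, 1) and Δ = (-9, 6, -5), so the interior equations h_(i-1)·m_(i-1) + 2(h_(i-1)+h_i)·m_i + h_i·m_(i+1) = 6(Δ_i − Δ_(i-1)) read
  1·m_0 + 4·m_1 + 1·m_2 = 6(Δ_1 - Δ_0) = 90
  1·m_1 + 4·m_2 + 1·m_3 = 6(Δ_2 - Δ_1) = -66
Natural end conditions: m_0 = m_3 = 0.
Solving: m_0 = 0, m_1 = 142/5, m_2 = -118/5, m_3 = 0.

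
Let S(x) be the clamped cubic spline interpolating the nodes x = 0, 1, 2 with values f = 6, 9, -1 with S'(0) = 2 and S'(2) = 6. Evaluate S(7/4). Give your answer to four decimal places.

Write m_i for S''(x_i). With h_i = 1, 1 and divided differences Δ_i = 3, -10, the continuity of S' gives the tridiagonal system
  1·m_0 + 4·m_1 + 1·m_2 = 6(Δ_1 - Δ_0) = -78
Clamped end conditions give two more equations: 2h_0·m_0 + h_0·m_1 = 6(Δ_0 - S'(0)) = 6 and h_1·m_1 + 2h_1·m_2 = 6(S'(2) - Δ_1) = 96.
Solving the tridiagonal system: m_0 = 49/2, m_1 = -43, m_2 = 139/2.
On [1, 2], S(x) = 9 - 29/4·(x - 1) - 43/2·(x - 1)² + 75/4·(x - 1)³.
With (x - 1) = 3/4: S(7/4) = -159/256.

-0.6211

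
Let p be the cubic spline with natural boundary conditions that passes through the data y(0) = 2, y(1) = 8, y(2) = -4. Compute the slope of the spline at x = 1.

Write M_i for p''(x_i). With h_i = 1, 1 and divided differences Δ_i = 6, -12, the continuity of p' gives the tridiagonal system
  1·M_0 + 4·M_1 + 1·M_2 = 6(Δ_1 - Δ_0) = -108
Natural end conditions: M_0 = M_2 = 0.
Solving the tridiagonal system: M_0 = 0, M_1 = -27, M_2 = 0.
On [1, 2], p'(x) = b_1 + 2c_1·(x - 1) + 3d_1·(x - 1)² with b_1 = Δ_1 - h_1(2M_1 + M_2)/6 = -3, c_1 = M_1/2 = -27/2, d_1 = (M_2 - M_1)/(6h_1) = 9/2. So p'(1) = -3.

-3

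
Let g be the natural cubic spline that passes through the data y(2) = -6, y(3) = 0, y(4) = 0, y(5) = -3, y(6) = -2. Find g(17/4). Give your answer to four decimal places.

Write M_i for g''(x_i). With h_i = 1, 1, 1, 1 and divided differences Δ_i = 6, 0, -3, 1, the continuity of g' gives the tridiagonal system
  1·M_0 + 4·M_1 + 1·M_2 = 6(Δ_1 - Δ_0) = -36
  1·M_1 + 4·M_2 + 1·M_3 = 6(Δ_2 - Δ_1) = -18
  1·M_2 + 4·M_3 + 1·M_4 = 6(Δ_3 - Δ_2) = 24
Natural end conditions: M_0 = M_4 = 0.
Forward elimination and back-substitution give M_0 = 0, M_1 = -111/14, M_2 = -30/7, M_3 = 99/14, M_4 = 0.
On [4, 5], g(t) = 0 - 11/4·(t - 4) - 15/7·(t - 4)² + 53/28·(t - 4)³.
With (t - 4) = 1/4: g(17/4) = -1419/1792.

-0.7919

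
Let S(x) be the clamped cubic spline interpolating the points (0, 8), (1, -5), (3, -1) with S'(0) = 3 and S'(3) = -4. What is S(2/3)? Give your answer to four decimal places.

0.4198

Put M_i = S'' at the i-th knot. Here h = (1, 2) and Δ = (-13, 2), so the interior equations h_(i-1)·M_(i-1) + 2(h_(i-1)+h_i)·M_i + h_i·M_(i+1) = 6(Δ_i − Δ_(i-1)) read
  1·M_0 + 6·M_1 + 2·M_2 = 6(Δ_1 - Δ_0) = 90
Clamped end conditions give two more equations: 2h_0·M_0 + h_0·M_1 = 6(Δ_0 - S'(0)) = -96 and h_1·M_1 + 2h_1·M_2 = 6(S'(3) - Δ_1) = -36.
Hence M_0 = -196/3, M_1 = 104/3, M_2 = -79/3.
On [0, 1], S(x) = 8 + 3·x - 98/3·x² + 50/3·x³.
With x = 2/3: S(2/3) = 34/81.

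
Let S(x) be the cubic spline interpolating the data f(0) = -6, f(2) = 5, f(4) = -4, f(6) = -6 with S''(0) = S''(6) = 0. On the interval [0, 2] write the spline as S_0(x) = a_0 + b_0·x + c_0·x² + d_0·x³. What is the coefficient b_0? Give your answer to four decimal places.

Write σ_i for S''(x_i). With h_i = 2, 2, 2 and divided differences Δ_i = 11/2, -9/2, -1, the continuity of S' gives the tridiagonal system
  2·σ_0 + 8·σ_1 + 2·σ_2 = 6(Δ_1 - Δ_0) = -60
  2·σ_1 + 8·σ_2 + 2·σ_3 = 6(Δ_2 - Δ_1) = 21
Natural end conditions: σ_0 = σ_3 = 0.
Solving: σ_0 = 0, σ_1 = -87/10, σ_2 = 24/5, σ_3 = 0.
On [0, 2], with S_0(x) = a_0 + b_0·x + c_0·x² + d_0·x³: c_0 = σ_0/2 = 0, d_0 = (σ_1 - σ_0)/(6h_0) = -29/40, b_0 = Δ_0 - h_0(2σ_0 + σ_1)/6 = 42/5.

8.4000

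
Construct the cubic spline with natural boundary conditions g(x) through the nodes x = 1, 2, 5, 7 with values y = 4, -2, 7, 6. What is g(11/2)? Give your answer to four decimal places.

7.7667

Let M_i = g''(x_i). Step sizes h_i = 1, 3, 2; slopes of the chords Δ_i = (y_(i+1) - y_i)/h_i = -6, 3, -1/2.
  1·M_0 + 8·M_1 + 3·M_2 = 6(Δ_1 - Δ_0) = 54
  3·M_1 + 10·M_2 + 2·M_3 = 6(Δ_2 - Δ_1) = -21
Natural end conditions: M_0 = M_3 = 0.
Forward elimination and back-substitution give M_0 = 0, M_1 = 603/71, M_2 = -330/71, M_3 = 0.
On [5, 7], g(x) = 7 + 369/142·(x - 5) - 165/71·(x - 5)² + 55/142·(x - 5)³.
With (x - 5) = 1/2: g(11/2) = 8823/1136.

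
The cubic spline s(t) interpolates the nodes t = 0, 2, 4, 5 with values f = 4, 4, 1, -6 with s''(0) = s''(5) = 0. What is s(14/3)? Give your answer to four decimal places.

Let M_i = s''(x_i). Step sizes h_i = 2, 2, 1; slopes of the chords Δ_i = (y_(i+1) - y_i)/h_i = 0, -3/2, -7.
  2·M_0 + 8·M_1 + 2·M_2 = 6(Δ_1 - Δ_0) = -9
  2·M_1 + 6·M_2 + 1·M_3 = 6(Δ_2 - Δ_1) = -33
Natural end conditions: M_0 = M_3 = 0.
Forward elimination and back-substitution give M_0 = 0, M_1 = 3/11, M_2 = -123/22, M_3 = 0.
On [4, 5], s(t) = 1 - 113/22·(t - 4) - 123/44·(t - 4)² + 41/44·(t - 4)³.
With (t - 4) = 2/3: s(14/3) = -1007/297.

-3.3906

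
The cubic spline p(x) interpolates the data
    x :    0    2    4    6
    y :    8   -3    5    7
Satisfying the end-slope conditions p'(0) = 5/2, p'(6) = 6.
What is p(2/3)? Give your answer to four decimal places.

Write M_i for p''(x_i). With h_i = 2, 2, 2 and divided differences Δ_i = -11/2, 4, 1, the continuity of p' gives the tridiagonal system
  2·M_0 + 8·M_1 + 2·M_2 = 6(Δ_1 - Δ_0) = 57
  2·M_1 + 8·M_2 + 2·M_3 = 6(Δ_2 - Δ_1) = -18
Clamped end conditions give two more equations: 2h_0·M_0 + h_0·M_1 = 6(Δ_0 - p'(0)) = -48 and h_2·M_2 + 2h_2·M_3 = 6(p'(6) - Δ_2) = 30.
Hence M_0 = -571/30, M_1 = 211/15, M_2 = -131/15, M_3 = 178/15.
On [0, 2], p(x) = 8 + 5/2·x - 571/60·x² + 331/120·x³.
With x = 2/3: p(2/3) = 2533/405.

6.2543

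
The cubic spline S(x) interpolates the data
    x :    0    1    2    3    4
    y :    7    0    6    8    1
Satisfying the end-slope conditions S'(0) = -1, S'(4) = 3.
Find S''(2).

With σ_i denoting the second derivative at x_i, h_i = 1, 1, 1, 1, and Δ_i = (y_(i+1) − y_i)/h_i = -7, 6, 2, -7:
  1·σ_0 + 4·σ_1 + 1·σ_2 = 6(Δ_1 - Δ_0) = 78
  1·σ_1 + 4·σ_2 + 1·σ_3 = 6(Δ_2 - Δ_1) = -24
  1·σ_2 + 4·σ_3 + 1·σ_4 = 6(Δ_3 - Δ_2) = -54
Clamped end conditions give two more equations: 2h_0·σ_0 + h_0·σ_1 = 6(Δ_0 - S'(0)) = -36 and h_3·σ_3 + 2h_3·σ_4 = 6(S'(4) - Δ_3) = 60.
Forward elimination and back-substitution give σ_0 = -230/7, σ_1 = 208/7, σ_2 = -8, σ_3 = -152/7, σ_4 = 286/7.

-8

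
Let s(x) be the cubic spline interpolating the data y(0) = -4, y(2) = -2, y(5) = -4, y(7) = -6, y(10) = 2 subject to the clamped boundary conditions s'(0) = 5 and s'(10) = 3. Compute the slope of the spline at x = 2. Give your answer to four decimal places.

-0.7402

With M_i denoting the second derivative at x_i, h_i = 2, 3, 2, 3, and Δ_i = (y_(i+1) − y_i)/h_i = 1, -2/3, -1, 8/3:
  2·M_0 + 10·M_1 + 3·M_2 = 6(Δ_1 - Δ_0) = -10
  3·M_1 + 10·M_2 + 2·M_3 = 6(Δ_2 - Δ_1) = -2
  2·M_2 + 10·M_3 + 3·M_4 = 6(Δ_3 - Δ_2) = 22
Clamped end conditions give two more equations: 2h_0·M_0 + h_0·M_1 = 6(Δ_0 - s'(0)) = -24 and h_3·M_3 + 2h_3·M_4 = 6(s'(10) - Δ_3) = 2.
Forward elimination and back-substitution give M_0 = -2723/435, M_1 = 226/435, M_2 = -388/435, M_3 = 1166/435, M_4 = -146/145.
On [2, 5], s'(x) = b_1 + 2c_1·(x - 2) + 3d_1·(x - 2)² with b_1 = Δ_1 - h_1(2M_1 + M_2)/6 = -322/435, c_1 = M_1/2 = 113/435, d_1 = (M_2 - M_1)/(6h_1) = -307/3915. So s'(2) = -322/435.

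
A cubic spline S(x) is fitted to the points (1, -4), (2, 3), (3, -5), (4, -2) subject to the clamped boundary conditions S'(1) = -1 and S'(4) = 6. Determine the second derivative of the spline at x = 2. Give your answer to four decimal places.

Put M_i = S'' at the i-th knot. Here h = (1, 1, 1) and Δ = (7, -8, 3), so the interior equations h_(i-1)·M_(i-1) + 2(h_(i-1)+h_i)·M_i + h_i·M_(i+1) = 6(Δ_i − Δ_(i-1)) read
  1·M_0 + 4·M_1 + 1·M_2 = 6(Δ_1 - Δ_0) = -90
  1·M_1 + 4·M_2 + 1·M_3 = 6(Δ_2 - Δ_1) = 66
Clamped end conditions give two more equations: 2h_0·M_0 + h_0·M_1 = 6(Δ_0 - S'(1)) = 48 and h_2·M_2 + 2h_2·M_3 = 6(S'(4) - Δ_2) = 18.
Forward elimination and back-substitution give M_0 = 664/15, M_1 = -608/15, M_2 = 418/15, M_3 = -74/15.

-40.5333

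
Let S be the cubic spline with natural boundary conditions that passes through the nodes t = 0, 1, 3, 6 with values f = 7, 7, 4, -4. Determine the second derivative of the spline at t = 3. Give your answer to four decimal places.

-0.4286

Let M_i = S''(x_i). Step sizes h_i = 1, 2, 3; slopes of the chords Δ_i = (y_(i+1) - y_i)/h_i = 0, -3/2, -8/3.
  1·M_0 + 6·M_1 + 2·M_2 = 6(Δ_1 - Δ_0) = -9
  2·M_1 + 10·M_2 + 3·M_3 = 6(Δ_2 - Δ_1) = -7
Natural end conditions: M_0 = M_3 = 0.
Forward elimination and back-substitution give M_0 = 0, M_1 = -19/14, M_2 = -3/7, M_3 = 0.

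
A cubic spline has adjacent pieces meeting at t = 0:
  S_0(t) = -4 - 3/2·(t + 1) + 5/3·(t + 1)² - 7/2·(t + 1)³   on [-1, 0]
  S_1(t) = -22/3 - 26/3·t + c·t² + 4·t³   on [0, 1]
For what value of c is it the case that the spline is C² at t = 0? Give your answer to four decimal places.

-8.8333

S_0''(t) = 10/3 - 21·(t + 1), so S_0''(0) = -53/3. On the right, S_1''(0) = 2c, so c = -53/6.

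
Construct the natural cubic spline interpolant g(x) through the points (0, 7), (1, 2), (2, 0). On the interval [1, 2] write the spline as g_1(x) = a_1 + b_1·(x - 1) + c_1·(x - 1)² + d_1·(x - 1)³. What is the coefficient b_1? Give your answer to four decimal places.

Write m_i for g''(x_i). With h_i = 1, 1 and divided differences Δ_i = -5, -2, the continuity of g' gives the tridiagonal system
  1·m_0 + 4·m_1 + 1·m_2 = 6(Δ_1 - Δ_0) = 18
Natural end conditions: m_0 = m_2 = 0.
Forward elimination and back-substitution give m_0 = 0, m_1 = 9/2, m_2 = 0.
On [1, 2], with g_1(x) = a_1 + b_1·(x - 1) + c_1·(x - 1)² + d_1·(x - 1)³: c_1 = m_1/2 = 9/4, d_1 = (m_2 - m_1)/(6h_1) = -3/4, b_1 = Δ_1 - h_1(2m_1 + m_2)/6 = -7/2.

-3.5000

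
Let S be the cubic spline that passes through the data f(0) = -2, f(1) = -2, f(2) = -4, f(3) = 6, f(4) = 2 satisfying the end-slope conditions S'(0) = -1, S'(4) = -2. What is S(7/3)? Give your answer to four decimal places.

-0.8135

Write M_i for S''(x_i). With h_i = 1, 1, 1, 1 and divided differences Δ_i = 0, -2, 10, -4, the continuity of S' gives the tridiagonal system
  1·M_0 + 4·M_1 + 1·M_2 = 6(Δ_1 - Δ_0) = -12
  1·M_1 + 4·M_2 + 1·M_3 = 6(Δ_2 - Δ_1) = 72
  1·M_2 + 4·M_3 + 1·M_4 = 6(Δ_3 - Δ_2) = -84
Clamped end conditions give two more equations: 2h_0·M_0 + h_0·M_1 = 6(Δ_0 - S'(0)) = 6 and h_3·M_3 + 2h_3·M_4 = 6(S'(4) - Δ_3) = 12.
Solving the tridiagonal system: M_0 = 263/28, M_1 = -179/14, M_2 = 119/4, M_3 = -479/14, M_4 = 647/28.
On [2, 3], S(x) = -4 + 81/14·(x - 2) + 119/8·(x - 2)² - 597/56·(x - 2)³.
With (x - 2) = 1/3: S(7/3) = -205/252.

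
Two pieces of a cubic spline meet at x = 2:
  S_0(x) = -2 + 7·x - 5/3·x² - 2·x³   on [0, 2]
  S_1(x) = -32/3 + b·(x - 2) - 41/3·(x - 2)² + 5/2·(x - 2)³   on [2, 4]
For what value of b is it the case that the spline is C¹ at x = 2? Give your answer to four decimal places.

S_0'(x) = 7 - 10/3·x - 6·x², so S_0'(2) = -71/3. On the right, S_1'(2) = b, so b = -71/3.

-23.6667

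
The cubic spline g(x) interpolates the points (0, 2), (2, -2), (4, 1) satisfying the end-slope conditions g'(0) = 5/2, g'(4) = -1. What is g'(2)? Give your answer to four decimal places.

Let M_i = g''(x_i). Step sizes h_i = 2, 2; slopes of the chords Δ_i = (y_(i+1) - y_i)/h_i = -2, 3/2.
  2·M_0 + 8·M_1 + 2·M_2 = 6(Δ_1 - Δ_0) = 21
Clamped end conditions give two more equations: 2h_0·M_0 + h_0·M_1 = 6(Δ_0 - g'(0)) = -27 and h_1·M_1 + 2h_1·M_2 = 6(g'(4) - Δ_1) = -15.
Solving the tridiagonal system: M_0 = -41/4, M_1 = 7, M_2 = -29/4.
On [2, 4], g'(x) = b_1 + 2c_1·(x - 2) + 3d_1·(x - 2)² with b_1 = Δ_1 - h_1(2M_1 + M_2)/6 = -3/4, c_1 = M_1/2 = 7/2, d_1 = (M_2 - M_1)/(6h_1) = -19/16. So g'(2) = -3/4.

-0.7500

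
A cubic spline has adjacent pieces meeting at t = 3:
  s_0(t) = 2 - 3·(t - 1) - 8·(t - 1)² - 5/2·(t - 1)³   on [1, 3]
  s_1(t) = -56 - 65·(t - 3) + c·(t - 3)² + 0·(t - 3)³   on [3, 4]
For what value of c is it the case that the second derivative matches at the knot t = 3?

s_0''(t) = -16 - 15·(t - 1), so s_0''(3) = -46. On the right, s_1''(3) = 2c, so c = -23.

-23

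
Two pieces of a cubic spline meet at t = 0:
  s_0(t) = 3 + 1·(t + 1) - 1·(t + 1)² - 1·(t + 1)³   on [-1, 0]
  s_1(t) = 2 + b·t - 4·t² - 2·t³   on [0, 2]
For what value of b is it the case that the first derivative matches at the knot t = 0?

s_0'(t) = 1 - 2·(t + 1) - 3·(t + 1)², so s_0'(0) = -4. On the right, s_1'(0) = b, so b = -4.

-4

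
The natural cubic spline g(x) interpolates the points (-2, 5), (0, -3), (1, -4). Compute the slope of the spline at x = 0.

Let σ_i = g''(x_i). Step sizes h_i = 2, 1; slopes of the chords Δ_i = (y_(i+1) - y_i)/h_i = -4, -1.
  2·σ_0 + 6·σ_1 + 1·σ_2 = 6(Δ_1 - Δ_0) = 18
Natural end conditions: σ_0 = σ_2 = 0.
Hence σ_0 = 0, σ_1 = 3, σ_2 = 0.
On [0, 1], g'(x) = b_1 + 2c_1·x + 3d_1·x² with b_1 = Δ_1 - h_1(2σ_1 + σ_2)/6 = -2, c_1 = σ_1/2 = 3/2, d_1 = (σ_2 - σ_1)/(6h_1) = -1/2. So g'(0) = -2.

-2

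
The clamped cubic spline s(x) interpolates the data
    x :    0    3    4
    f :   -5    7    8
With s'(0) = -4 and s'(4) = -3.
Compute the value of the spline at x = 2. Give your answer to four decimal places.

Let m_i = s''(x_i). Step sizes h_i = 3, 1; slopes of the chords Δ_i = (y_(i+1) - y_i)/h_i = 4, 1.
  3·m_0 + 8·m_1 + 1·m_2 = 6(Δ_1 - Δ_0) = -18
Clamped end conditions give two more equations: 2h_0·m_0 + h_0·m_1 = 6(Δ_0 - s'(0)) = 48 and h_1·m_1 + 2h_1·m_2 = 6(s'(4) - Δ_1) = -24.
Solving: m_0 = 21/2, m_1 = -5, m_2 = -19/2.
On [0, 3], s(x) = -5 - 4·x + 21/4·x² - 31/36·x³.
With x = 2: s(2) = 10/9.

1.1111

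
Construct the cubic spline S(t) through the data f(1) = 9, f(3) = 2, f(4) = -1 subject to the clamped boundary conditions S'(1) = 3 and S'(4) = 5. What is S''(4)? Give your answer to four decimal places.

Let σ_i = S''(x_i). Step sizes h_i = 2, 1; slopes of the chords Δ_i = (y_(i+1) - y_i)/h_i = -7/2, -3.
  2·σ_0 + 6·σ_1 + 1·σ_2 = 6(Δ_1 - Δ_0) = 3
Clamped end conditions give two more equations: 2h_0·σ_0 + h_0·σ_1 = 6(Δ_0 - S'(1)) = -39 and h_1·σ_1 + 2h_1·σ_2 = 6(S'(4) - Δ_1) = 48.
Hence σ_0 = -115/12, σ_1 = -1/3, σ_2 = 145/6.

24.1667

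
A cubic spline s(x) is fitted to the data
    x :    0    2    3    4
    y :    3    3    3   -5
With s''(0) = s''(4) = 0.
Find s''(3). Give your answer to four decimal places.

-12.5217

Put M_i = s'' at the i-th knot. Here h = (2, 1, 1) and Δ = (0, 0, -8), so the interior equations h_(i-1)·M_(i-1) + 2(h_(i-1)+h_i)·M_i + h_i·M_(i+1) = 6(Δ_i − Δ_(i-1)) read
  2·M_0 + 6·M_1 + 1·M_2 = 6(Δ_1 - Δ_0) = 0
  1·M_1 + 4·M_2 + 1·M_3 = 6(Δ_2 - Δ_1) = -48
Natural end conditions: M_0 = M_3 = 0.
Hence M_0 = 0, M_1 = 48/23, M_2 = -288/23, M_3 = 0.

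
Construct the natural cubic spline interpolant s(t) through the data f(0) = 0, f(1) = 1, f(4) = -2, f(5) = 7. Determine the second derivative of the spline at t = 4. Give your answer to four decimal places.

9.3818

Let M_i = s''(x_i). Step sizes h_i = 1, 3, 1; slopes of the chords Δ_i = (y_(i+1) - y_i)/h_i = 1, -1, 9.
  1·M_0 + 8·M_1 + 3·M_2 = 6(Δ_1 - Δ_0) = -12
  3·M_1 + 8·M_2 + 1·M_3 = 6(Δ_2 - Δ_1) = 60
Natural end conditions: M_0 = M_3 = 0.
Hence M_0 = 0, M_1 = -276/55, M_2 = 516/55, M_3 = 0.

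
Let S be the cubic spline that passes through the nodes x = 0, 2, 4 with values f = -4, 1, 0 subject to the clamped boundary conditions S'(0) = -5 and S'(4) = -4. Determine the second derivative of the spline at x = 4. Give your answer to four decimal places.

-2.7500

Write M_i for S''(x_i). With h_i = 2, 2 and divided differences Δ_i = 5/2, -1/2, the continuity of S' gives the tridiagonal system
  2·M_0 + 8·M_1 + 2·M_2 = 6(Δ_1 - Δ_0) = -18
Clamped end conditions give two more equations: 2h_0·M_0 + h_0·M_1 = 6(Δ_0 - S'(0)) = 45 and h_1·M_1 + 2h_1·M_2 = 6(S'(4) - Δ_1) = -21.
Forward elimination and back-substitution give M_0 = 55/4, M_1 = -5, M_2 = -11/4.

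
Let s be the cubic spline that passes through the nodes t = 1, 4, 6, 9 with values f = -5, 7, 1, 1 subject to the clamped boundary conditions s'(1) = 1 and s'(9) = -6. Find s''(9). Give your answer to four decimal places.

Write σ_i for s''(x_i). With h_i = 3, 2, 3 and divided differences Δ_i = 4, -3, 0, the continuity of s' gives the tridiagonal system
  3·σ_0 + 10·σ_1 + 2·σ_2 = 6(Δ_1 - Δ_0) = -42
  2·σ_1 + 10·σ_2 + 3·σ_3 = 6(Δ_2 - Δ_1) = 18
Clamped end conditions give two more equations: 2h_0·σ_0 + h_0·σ_1 = 6(Δ_0 - s'(1)) = 18 and h_2·σ_2 + 2h_2·σ_3 = 6(s'(9) - Δ_2) = -36.
Solving: σ_0 = 610/91, σ_1 = -674/91, σ_2 = 544/91, σ_3 = -818/91.

-8.9890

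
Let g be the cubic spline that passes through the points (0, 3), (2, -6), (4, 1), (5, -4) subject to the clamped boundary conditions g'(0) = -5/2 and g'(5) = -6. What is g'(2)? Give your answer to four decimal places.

0.1957

With σ_i denoting the second derivative at x_i, h_i = 2, 2, 1, and Δ_i = (y_(i+1) − y_i)/h_i = -9/2, 7/2, -5:
  2·σ_0 + 8·σ_1 + 2·σ_2 = 6(Δ_1 - Δ_0) = 48
  2·σ_1 + 6·σ_2 + 1·σ_3 = 6(Δ_2 - Δ_1) = -51
Clamped end conditions give two more equations: 2h_0·σ_0 + h_0·σ_1 = 6(Δ_0 - g'(0)) = -12 and h_2·σ_2 + 2h_2·σ_3 = 6(g'(5) - Δ_2) = -6.
Solving the tridiagonal system: σ_0 = -200/23, σ_1 = 262/23, σ_2 = -296/23, σ_3 = 79/23.
On [2, 4], g'(x) = b_1 + 2c_1·(x - 2) + 3d_1·(x - 2)² with b_1 = Δ_1 - h_1(2σ_1 + σ_2)/6 = 9/46, c_1 = σ_1/2 = 131/23, d_1 = (σ_2 - σ_1)/(6h_1) = -93/46. So g'(2) = 9/46.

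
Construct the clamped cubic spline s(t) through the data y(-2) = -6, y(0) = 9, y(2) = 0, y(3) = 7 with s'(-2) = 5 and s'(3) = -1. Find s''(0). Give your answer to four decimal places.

Write m_i for s''(x_i). With h_i = 2, 2, 1 and divided differences Δ_i = 15/2, -9/2, 7, the continuity of s' gives the tridiagonal system
  2·m_0 + 8·m_1 + 2·m_2 = 6(Δ_1 - Δ_0) = -72
  2·m_1 + 6·m_2 + 1·m_3 = 6(Δ_2 - Δ_1) = 69
Clamped end conditions give two more equations: 2h_0·m_0 + h_0·m_1 = 6(Δ_0 - s'(-2)) = 15 and h_2·m_2 + 2h_2·m_3 = 6(s'(3) - Δ_2) = -48.
Hence m_0 = 294/23, m_1 = -831/46, m_2 = 540/23, m_3 = -822/23.

-18.0652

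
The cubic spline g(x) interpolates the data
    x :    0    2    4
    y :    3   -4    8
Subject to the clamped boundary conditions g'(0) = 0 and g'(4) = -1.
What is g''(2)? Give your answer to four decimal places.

Let M_i = g''(x_i). Step sizes h_i = 2, 2; slopes of the chords Δ_i = (y_(i+1) - y_i)/h_i = -7/2, 6.
  2·M_0 + 8·M_1 + 2·M_2 = 6(Δ_1 - Δ_0) = 57
Clamped end conditions give two more equations: 2h_0·M_0 + h_0·M_1 = 6(Δ_0 - g'(0)) = -21 and h_1·M_1 + 2h_1·M_2 = 6(g'(4) - Δ_1) = -42.
Solving the tridiagonal system: M_0 = -101/8, M_1 = 59/4, M_2 = -143/8.

14.7500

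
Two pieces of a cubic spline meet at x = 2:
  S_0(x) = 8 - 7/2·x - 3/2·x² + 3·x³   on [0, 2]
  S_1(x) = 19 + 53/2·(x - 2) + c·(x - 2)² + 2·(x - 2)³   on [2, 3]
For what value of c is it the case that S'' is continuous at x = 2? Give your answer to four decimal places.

S_0''(x) = -3 + 18·x, so S_0''(2) = 33. On the right, S_1''(2) = 2c, so c = 33/2.

16.5000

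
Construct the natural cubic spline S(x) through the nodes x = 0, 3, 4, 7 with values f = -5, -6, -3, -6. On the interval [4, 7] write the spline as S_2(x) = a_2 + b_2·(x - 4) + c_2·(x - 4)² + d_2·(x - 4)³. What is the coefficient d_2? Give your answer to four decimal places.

0.1869

Put M_i = S'' at the i-th knot. Here h = (3, 1, 3) and Δ = (-1/3, 3, -1), so the interior equations h_(i-1)·M_(i-1) + 2(h_(i-1)+h_i)·M_i + h_i·M_(i+1) = 6(Δ_i − Δ_(i-1)) read
  3·M_0 + 8·M_1 + 1·M_2 = 6(Δ_1 - Δ_0) = 20
  1·M_1 + 8·M_2 + 3·M_3 = 6(Δ_2 - Δ_1) = -24
Natural end conditions: M_0 = M_3 = 0.
Solving the tridiagonal system: M_0 = 0, M_1 = 184/63, M_2 = -212/63, M_3 = 0.
On [4, 7], with S_2(x) = a_2 + b_2·(x - 4) + c_2·(x - 4)² + d_2·(x - 4)³: c_2 = M_2/2 = -106/63, d_2 = (M_3 - M_2)/(6h_2) = 106/567, b_2 = Δ_2 - h_2(2M_2 + M_3)/6 = 149/63.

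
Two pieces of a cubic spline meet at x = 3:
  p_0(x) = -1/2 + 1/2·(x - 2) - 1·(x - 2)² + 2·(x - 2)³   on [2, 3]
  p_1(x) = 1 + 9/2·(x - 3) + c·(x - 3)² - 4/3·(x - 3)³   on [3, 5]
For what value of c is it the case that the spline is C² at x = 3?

5

p_0''(x) = -2 + 12·(x - 2), so p_0''(3) = 10. On the right, p_1''(3) = 2c, so c = 5.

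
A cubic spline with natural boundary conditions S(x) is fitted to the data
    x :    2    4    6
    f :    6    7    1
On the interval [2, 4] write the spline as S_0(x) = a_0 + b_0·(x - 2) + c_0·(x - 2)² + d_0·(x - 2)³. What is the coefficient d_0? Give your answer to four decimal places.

Put M_i = S'' at the i-th knot. Here h = (2, 2) and Δ = (1/2, -3), so the interior equations h_(i-1)·M_(i-1) + 2(h_(i-1)+h_i)·M_i + h_i·M_(i+1) = 6(Δ_i − Δ_(i-1)) read
  2·M_0 + 8·M_1 + 2·M_2 = 6(Δ_1 - Δ_0) = -21
Natural end conditions: M_0 = M_2 = 0.
Forward elimination and back-substitution give M_0 = 0, M_1 = -21/8, M_2 = 0.
On [2, 4], with S_0(x) = a_0 + b_0·(x - 2) + c_0·(x - 2)² + d_0·(x - 2)³: c_0 = M_0/2 = 0, d_0 = (M_1 - M_0)/(6h_0) = -7/32, b_0 = Δ_0 - h_0(2M_0 + M_1)/6 = 11/8.

-0.2188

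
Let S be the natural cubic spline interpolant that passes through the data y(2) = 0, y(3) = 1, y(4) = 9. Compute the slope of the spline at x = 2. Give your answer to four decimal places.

-0.7500

With M_i denoting the second derivative at x_i, h_i = 1, 1, and Δ_i = (y_(i+1) − y_i)/h_i = 1, 8:
  1·M_0 + 4·M_1 + 1·M_2 = 6(Δ_1 - Δ_0) = 42
Natural end conditions: M_0 = M_2 = 0.
Hence M_0 = 0, M_1 = 21/2, M_2 = 0.
On [2, 3], S'(x) = b_0 + 2c_0·(x - 2) + 3d_0·(x - 2)² with b_0 = Δ_0 - h_0(2M_0 + M_1)/6 = -3/4, c_0 = M_0/2 = 0, d_0 = (M_1 - M_0)/(6h_0) = 7/4. So S'(2) = -3/4.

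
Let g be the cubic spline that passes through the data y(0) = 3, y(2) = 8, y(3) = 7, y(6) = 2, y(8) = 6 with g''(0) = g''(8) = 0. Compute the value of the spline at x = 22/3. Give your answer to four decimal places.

4.1714

Let m_i = g''(x_i). Step sizes h_i = 2, 1, 3, 2; slopes of the chords Δ_i = (y_(i+1) - y_i)/h_i = 5/2, -1, -5/3, 2.
  2·m_0 + 6·m_1 + 1·m_2 = 6(Δ_1 - Δ_0) = -21
  1·m_1 + 8·m_2 + 3·m_3 = 6(Δ_2 - Δ_1) = -4
  3·m_2 + 10·m_3 + 2·m_4 = 6(Δ_3 - Δ_2) = 22
Natural end conditions: m_0 = m_4 = 0.
Hence m_0 = 0, m_1 = -1385/416, m_2 = -213/208, m_3 = 1043/416, m_4 = 0.
On [6, 8], g(x) = 2 + 205/624·(x - 6) + 1043/832·(x - 6)² - 1043/4992·(x - 6)³.
With (x - 6) = 4/3: g(22/3) = 8785/2106.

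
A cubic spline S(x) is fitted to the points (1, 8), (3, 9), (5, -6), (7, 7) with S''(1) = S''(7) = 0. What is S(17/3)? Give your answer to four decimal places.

Let M_i = S''(x_i). Step sizes h_i = 2, 2, 2; slopes of the chords Δ_i = (y_(i+1) - y_i)/h_i = 1/2, -15/2, 13/2.
  2·M_0 + 8·M_1 + 2·M_2 = 6(Δ_1 - Δ_0) = -48
  2·M_1 + 8·M_2 + 2·M_3 = 6(Δ_2 - Δ_1) = 84
Natural end conditions: M_0 = M_3 = 0.
Hence M_0 = 0, M_1 = -46/5, M_2 = 64/5, M_3 = 0.
On [5, 7], S(x) = -6 - 61/30·(x - 5) + 32/5·(x - 5)² - 16/15·(x - 5)³.
With (x - 5) = 2/3: S(17/3) = -391/81.

-4.8272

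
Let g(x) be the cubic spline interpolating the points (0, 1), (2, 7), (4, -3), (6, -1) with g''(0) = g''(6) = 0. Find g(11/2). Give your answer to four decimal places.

-2.5000

Put M_i = g'' at the i-th knot. Here h = (2, 2, 2) and Δ = (3, -5, 1), so the interior equations h_(i-1)·M_(i-1) + 2(h_(i-1)+h_i)·M_i + h_i·M_(i+1) = 6(Δ_i − Δ_(i-1)) read
  2·M_0 + 8·M_1 + 2·M_2 = 6(Δ_1 - Δ_0) = -48
  2·M_1 + 8·M_2 + 2·M_3 = 6(Δ_2 - Δ_1) = 36
Natural end conditions: M_0 = M_3 = 0.
Forward elimination and back-substitution give M_0 = 0, M_1 = -38/5, M_2 = 32/5, M_3 = 0.
On [4, 6], g(x) = -3 - 49/15·(x - 4) + 16/5·(x - 4)² - 8/15·(x - 4)³.
With (x - 4) = 3/2: g(11/2) = -5/2.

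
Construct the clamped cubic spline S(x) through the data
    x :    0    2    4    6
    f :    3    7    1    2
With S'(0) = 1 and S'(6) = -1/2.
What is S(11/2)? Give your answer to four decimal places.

1.8344

With M_i denoting the second derivative at x_i, h_i = 2, 2, 2, and Δ_i = (y_(i+1) − y_i)/h_i = 2, -3, 1/2:
  2·M_0 + 8·M_1 + 2·M_2 = 6(Δ_1 - Δ_0) = -30
  2·M_1 + 8·M_2 + 2·M_3 = 6(Δ_2 - Δ_1) = 21
Clamped end conditions give two more equations: 2h_0·M_0 + h_0·M_1 = 6(Δ_0 - S'(0)) = 6 and h_2·M_2 + 2h_2·M_3 = 6(S'(6) - Δ_2) = -6.
Hence M_0 = 23/5, M_1 = -31/5, M_2 = 26/5, M_3 = -41/10.
On [4, 6], S(x) = 1 - 8/5·(x - 4) + 13/5·(x - 4)² - 31/40·(x - 4)³.
With (x - 4) = 3/2: S(11/2) = 587/320.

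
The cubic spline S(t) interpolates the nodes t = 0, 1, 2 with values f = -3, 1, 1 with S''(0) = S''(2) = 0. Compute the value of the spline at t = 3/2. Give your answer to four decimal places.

With M_i denoting the second derivative at x_i, h_i = 1, 1, and Δ_i = (y_(i+1) − y_i)/h_i = 4, 0:
  1·M_0 + 4·M_1 + 1·M_2 = 6(Δ_1 - Δ_0) = -24
Natural end conditions: M_0 = M_2 = 0.
Solving the tridiagonal system: M_0 = 0, M_1 = -6, M_2 = 0.
On [1, 2], S(t) = 1 + 2·(t - 1) - 3·(t - 1)² + 1·(t - 1)³.
With (t - 1) = 1/2: S(3/2) = 11/8.

1.3750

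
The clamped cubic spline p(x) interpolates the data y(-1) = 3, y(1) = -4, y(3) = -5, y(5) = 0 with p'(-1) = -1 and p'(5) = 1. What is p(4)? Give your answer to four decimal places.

-2.2333

Put m_i = p'' at the i-th knot. Here h = (2, 2, 2) and Δ = (-7/2, -1/2, 5/2), so the interior equations h_(i-1)·m_(i-1) + 2(h_(i-1)+h_i)·m_i + h_i·m_(i+1) = 6(Δ_i − Δ_(i-1)) read
  2·m_0 + 8·m_1 + 2·m_2 = 6(Δ_1 - Δ_0) = 18
  2·m_1 + 8·m_2 + 2·m_3 = 6(Δ_2 - Δ_1) = 18
Clamped end conditions give two more equations: 2h_0·m_0 + h_0·m_1 = 6(Δ_0 - p'(-1)) = -15 and h_2·m_2 + 2h_2·m_3 = 6(p'(5) - Δ_2) = -9.
Hence m_0 = -157/30, m_1 = 89/30, m_2 = 71/30, m_3 = -103/30.
On [3, 5], p(x) = -5 + 31/15·(x - 3) + 71/60·(x - 3)² - 29/60·(x - 3)³.
With (x - 3) = 1: p(4) = -67/30.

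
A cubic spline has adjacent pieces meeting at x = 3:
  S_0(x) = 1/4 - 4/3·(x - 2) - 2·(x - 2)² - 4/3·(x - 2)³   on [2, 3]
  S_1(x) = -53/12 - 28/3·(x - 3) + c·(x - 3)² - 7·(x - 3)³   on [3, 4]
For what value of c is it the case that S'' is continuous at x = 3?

S_0''(x) = -4 - 8·(x - 2), so S_0''(3) = -12. On the right, S_1''(3) = 2c, so c = -6.

-6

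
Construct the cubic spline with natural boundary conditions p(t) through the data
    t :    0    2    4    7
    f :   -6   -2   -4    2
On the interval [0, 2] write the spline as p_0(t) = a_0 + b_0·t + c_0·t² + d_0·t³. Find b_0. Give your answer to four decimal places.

2.9474

With M_i denoting the second derivative at x_i, h_i = 2, 2, 3, and Δ_i = (y_(i+1) − y_i)/h_i = 2, -1, 2:
  2·M_0 + 8·M_1 + 2·M_2 = 6(Δ_1 - Δ_0) = -18
  2·M_1 + 10·M_2 + 3·M_3 = 6(Δ_2 - Δ_1) = 18
Natural end conditions: M_0 = M_3 = 0.
Hence M_0 = 0, M_1 = -54/19, M_2 = 45/19, M_3 = 0.
On [0, 2], with p_0(t) = a_0 + b_0·t + c_0·t² + d_0·t³: c_0 = M_0/2 = 0, d_0 = (M_1 - M_0)/(6h_0) = -9/38, b_0 = Δ_0 - h_0(2M_0 + M_1)/6 = 56/19.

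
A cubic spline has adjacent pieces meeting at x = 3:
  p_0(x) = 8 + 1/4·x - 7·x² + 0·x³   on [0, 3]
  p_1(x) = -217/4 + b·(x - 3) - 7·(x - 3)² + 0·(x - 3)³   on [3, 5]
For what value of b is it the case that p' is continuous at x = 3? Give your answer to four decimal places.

-41.7500

p_0'(x) = 1/4 - 14·x + 0·x², so p_0'(3) = -167/4. On the right, p_1'(3) = b, so b = -167/4.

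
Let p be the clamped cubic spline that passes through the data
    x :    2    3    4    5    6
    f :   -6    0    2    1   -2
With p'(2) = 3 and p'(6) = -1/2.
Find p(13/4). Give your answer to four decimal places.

1.0361

With m_i denoting the second derivative at x_i, h_i = 1, 1, 1, 1, and Δ_i = (y_(i+1) − y_i)/h_i = 6, 2, -1, -3:
  1·m_0 + 4·m_1 + 1·m_2 = 6(Δ_1 - Δ_0) = -24
  1·m_1 + 4·m_2 + 1·m_3 = 6(Δ_2 - Δ_1) = -18
  1·m_2 + 4·m_3 + 1·m_4 = 6(Δ_3 - Δ_2) = -12
Clamped end conditions give two more equations: 2h_0·m_0 + h_0·m_1 = 6(Δ_0 - p'(2)) = 18 and h_3·m_3 + 2h_3·m_4 = 6(p'(6) - Δ_3) = 15.
Forward elimination and back-substitution give m_0 = 761/56, m_1 = -257/28, m_2 = -7/8, m_3 = -149/28, m_4 = 569/56.
On [3, 4], p(x) = 0 + 583/112·(x - 3) - 257/56·(x - 3)² + 155/112·(x - 3)³.
With (x - 3) = 1/4: p(13/4) = 1061/1024.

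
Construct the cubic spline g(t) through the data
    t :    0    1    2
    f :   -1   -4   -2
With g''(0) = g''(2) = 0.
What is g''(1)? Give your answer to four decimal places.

7.5000

Write σ_i for g''(x_i). With h_i = 1, 1 and divided differences Δ_i = -3, 2, the continuity of g' gives the tridiagonal system
  1·σ_0 + 4·σ_1 + 1·σ_2 = 6(Δ_1 - Δ_0) = 30
Natural end conditions: σ_0 = σ_2 = 0.
Forward elimination and back-substitution give σ_0 = 0, σ_1 = 15/2, σ_2 = 0.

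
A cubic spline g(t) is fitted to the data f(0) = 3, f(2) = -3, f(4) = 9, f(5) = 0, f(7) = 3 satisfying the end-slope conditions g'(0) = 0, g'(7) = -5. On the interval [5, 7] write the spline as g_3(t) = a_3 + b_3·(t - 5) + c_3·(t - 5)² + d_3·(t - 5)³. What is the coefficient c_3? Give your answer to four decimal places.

Put M_i = g'' at the i-th knot. Here h = (2, 2, 1, 2) and Δ = (-3, 6, -9, 3/2), so the interior equations h_(i-1)·M_(i-1) + 2(h_(i-1)+h_i)·M_i + h_i·M_(i+1) = 6(Δ_i − Δ_(i-1)) read
  2·M_0 + 8·M_1 + 2·M_2 = 6(Δ_1 - Δ_0) = 54
  2·M_1 + 6·M_2 + 1·M_3 = 6(Δ_2 - Δ_1) = -90
  1·M_2 + 6·M_3 + 2·M_4 = 6(Δ_3 - Δ_2) = 63
Clamped end conditions give two more equations: 2h_0·M_0 + h_0·M_1 = 6(Δ_0 - g'(0)) = -18 and h_3·M_3 + 2h_3·M_4 = 6(g'(7) - Δ_3) = -39.
Forward elimination and back-substitution give M_0 = -1513/122, M_1 = 964/61, M_2 = -2905/122, M_3 = 1297/61, M_4 = -4973/244.
On [5, 7], with g_3(t) = a_3 + b_3·(t - 5) + c_3·(t - 5)² + d_3·(t - 5)³: c_3 = M_3/2 = 1297/122, d_3 = (M_4 - M_3)/(6h_3) = -3387/976, b_3 = Δ_3 - h_3(2M_3 + M_4)/6 = -1435/244.

10.6311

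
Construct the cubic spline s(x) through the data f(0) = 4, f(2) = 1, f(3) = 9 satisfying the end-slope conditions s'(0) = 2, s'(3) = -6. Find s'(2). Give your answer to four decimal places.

8.9167

With m_i denoting the second derivative at x_i, h_i = 2, 1, and Δ_i = (y_(i+1) − y_i)/h_i = -3/2, 8:
  2·m_0 + 6·m_1 + 1·m_2 = 6(Δ_1 - Δ_0) = 57
Clamped end conditions give two more equations: 2h_0·m_0 + h_0·m_1 = 6(Δ_0 - s'(0)) = -21 and h_1·m_1 + 2h_1·m_2 = 6(s'(3) - Δ_1) = -84.
Hence m_0 = -209/12, m_1 = 73/3, m_2 = -325/6.
On [2, 3], s'(x) = b_1 + 2c_1·(x - 2) + 3d_1·(x - 2)² with b_1 = Δ_1 - h_1(2m_1 + m_2)/6 = 107/12, c_1 = m_1/2 = 73/6, d_1 = (m_2 - m_1)/(6h_1) = -157/12. So s'(2) = 107/12.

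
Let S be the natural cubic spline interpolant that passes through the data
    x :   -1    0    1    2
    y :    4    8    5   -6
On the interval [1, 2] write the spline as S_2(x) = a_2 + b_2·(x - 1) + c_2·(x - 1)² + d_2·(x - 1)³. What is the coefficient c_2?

With m_i denoting the second derivative at x_i, h_i = 1, 1, 1, and Δ_i = (y_(i+1) − y_i)/h_i = 4, -3, -11:
  1·m_0 + 4·m_1 + 1·m_2 = 6(Δ_1 - Δ_0) = -42
  1·m_1 + 4·m_2 + 1·m_3 = 6(Δ_2 - Δ_1) = -48
Natural end conditions: m_0 = m_3 = 0.
Hence m_0 = 0, m_1 = -8, m_2 = -10, m_3 = 0.
On [1, 2], with S_2(x) = a_2 + b_2·(x - 1) + c_2·(x - 1)² + d_2·(x - 1)³: c_2 = m_2/2 = -5, d_2 = (m_3 - m_2)/(6h_2) = 5/3, b_2 = Δ_2 - h_2(2m_2 + m_3)/6 = -23/3.

-5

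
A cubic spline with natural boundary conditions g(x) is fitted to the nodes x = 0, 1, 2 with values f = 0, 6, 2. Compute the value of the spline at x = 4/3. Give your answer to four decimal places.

Put M_i = g'' at the i-th knot. Here h = (1, 1) and Δ = (6, -4), so the interior equations h_(i-1)·M_(i-1) + 2(h_(i-1)+h_i)·M_i + h_i·M_(i+1) = 6(Δ_i − Δ_(i-1)) read
  1·M_0 + 4·M_1 + 1·M_2 = 6(Δ_1 - Δ_0) = -60
Natural end conditions: M_0 = M_2 = 0.
Solving: M_0 = 0, M_1 = -15, M_2 = 0.
On [1, 2], g(x) = 6 + 1·(x - 1) - 15/2·(x - 1)² + 5/2·(x - 1)³.
With (x - 1) = 1/3: g(4/3) = 151/27.

5.5926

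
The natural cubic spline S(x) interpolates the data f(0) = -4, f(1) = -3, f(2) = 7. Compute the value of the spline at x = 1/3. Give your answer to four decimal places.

With σ_i denoting the second derivative at x_i, h_i = 1, 1, and Δ_i = (y_(i+1) − y_i)/h_i = 1, 10:
  1·σ_0 + 4·σ_1 + 1·σ_2 = 6(Δ_1 - Δ_0) = 54
Natural end conditions: σ_0 = σ_2 = 0.
Solving the tridiagonal system: σ_0 = 0, σ_1 = 27/2, σ_2 = 0.
On [0, 1], S(x) = -4 - 5/4·x + 0·x² + 9/4·x³.
With x = 1/3: S(1/3) = -13/3.

-4.3333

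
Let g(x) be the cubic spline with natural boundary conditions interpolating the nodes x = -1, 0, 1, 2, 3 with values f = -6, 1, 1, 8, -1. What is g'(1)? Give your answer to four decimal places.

4.6250

Put M_i = g'' at the i-th knot. Here h = (1, 1, 1, 1) and Δ = (7, 0, 7, -9), so the interior equations h_(i-1)·M_(i-1) + 2(h_(i-1)+h_i)·M_i + h_i·M_(i+1) = 6(Δ_i − Δ_(i-1)) read
  1·M_0 + 4·M_1 + 1·M_2 = 6(Δ_1 - Δ_0) = -42
  1·M_1 + 4·M_2 + 1·M_3 = 6(Δ_2 - Δ_1) = 42
  1·M_2 + 4·M_3 + 1·M_4 = 6(Δ_3 - Δ_2) = -96
Natural end conditions: M_0 = M_4 = 0.
Hence M_0 = 0, M_1 = -447/28, M_2 = 153/7, M_3 = -825/28, M_4 = 0.
On [1, 2], g'(x) = b_2 + 2c_2·(x - 1) + 3d_2·(x - 1)² with b_2 = Δ_2 - h_2(2M_2 + M_3)/6 = 37/8, c_2 = M_2/2 = 153/14, d_2 = (M_3 - M_2)/(6h_2) = -479/56. So g'(1) = 37/8.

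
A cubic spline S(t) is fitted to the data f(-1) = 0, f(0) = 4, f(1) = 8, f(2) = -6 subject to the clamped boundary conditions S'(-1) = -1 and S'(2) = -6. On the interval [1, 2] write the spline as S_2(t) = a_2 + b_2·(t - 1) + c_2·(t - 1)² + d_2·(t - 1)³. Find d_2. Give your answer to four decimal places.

With σ_i denoting the second derivative at x_i, h_i = 1, 1, 1, and Δ_i = (y_(i+1) − y_i)/h_i = 4, 4, -14:
  1·σ_0 + 4·σ_1 + 1·σ_2 = 6(Δ_1 - Δ_0) = 0
  1·σ_1 + 4·σ_2 + 1·σ_3 = 6(Δ_2 - Δ_1) = -108
Clamped end conditions give two more equations: 2h_0·σ_0 + h_0·σ_1 = 6(Δ_0 - S'(-1)) = 30 and h_2·σ_2 + 2h_2·σ_3 = 6(S'(2) - Δ_2) = 48.
Hence σ_0 = 172/15, σ_1 = 106/15, σ_2 = -596/15, σ_3 = 658/15.
On [1, 2], with S_2(t) = a_2 + b_2·(t - 1) + c_2·(t - 1)² + d_2·(t - 1)³: c_2 = σ_2/2 = -298/15, d_2 = (σ_3 - σ_2)/(6h_2) = 209/15, b_2 = Δ_2 - h_2(2σ_2 + σ_3)/6 = -121/15.

13.9333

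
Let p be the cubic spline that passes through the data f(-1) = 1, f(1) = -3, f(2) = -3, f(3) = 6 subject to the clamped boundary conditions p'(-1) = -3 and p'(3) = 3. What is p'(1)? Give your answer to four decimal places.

Let m_i = p''(x_i). Step sizes h_i = 2, 1, 1; slopes of the chords Δ_i = (y_(i+1) - y_i)/h_i = -2, 0, 9.
  2·m_0 + 6·m_1 + 1·m_2 = 6(Δ_1 - Δ_0) = 12
  1·m_1 + 4·m_2 + 1·m_3 = 6(Δ_2 - Δ_1) = 54
Clamped end conditions give two more equations: 2h_0·m_0 + h_0·m_1 = 6(Δ_0 - p'(-1)) = 6 and h_2·m_2 + 2h_2·m_3 = 6(p'(3) - Δ_2) = -36.
Solving the tridiagonal system: m_0 = 30/11, m_1 = -27/11, m_2 = 234/11, m_3 = -315/11.
On [1, 2], p'(x) = b_1 + 2c_1·(x - 1) + 3d_1·(x - 1)² with b_1 = Δ_1 - h_1(2m_1 + m_2)/6 = -30/11, c_1 = m_1/2 = -27/22, d_1 = (m_2 - m_1)/(6h_1) = 87/22. So p'(1) = -30/11.

-2.7273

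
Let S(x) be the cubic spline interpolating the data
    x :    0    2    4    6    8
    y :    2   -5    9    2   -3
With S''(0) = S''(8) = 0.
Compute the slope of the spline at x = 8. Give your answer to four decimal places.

Put m_i = S'' at the i-th knot. Here h = (2, 2, 2, 2) and Δ = (-7/2, 7, -7/2, -5/2), so the interior equations h_(i-1)·m_(i-1) + 2(h_(i-1)+h_i)·m_i + h_i·m_(i+1) = 6(Δ_i − Δ_(i-1)) read
  2·m_0 + 8·m_1 + 2·m_2 = 6(Δ_1 - Δ_0) = 63
  2·m_1 + 8·m_2 + 2·m_3 = 6(Δ_2 - Δ_1) = -63
  2·m_2 + 8·m_3 + 2·m_4 = 6(Δ_3 - Δ_2) = 6
Natural end conditions: m_0 = m_4 = 0.
Solving the tridiagonal system: m_0 = 0, m_1 = 1203/112, m_2 = -321/28, m_3 = 405/112, m_4 = 0.
On [6, 8], S'(x) = b_3 + 2c_3·(x - 6) + 3d_3·(x - 6)² with b_3 = Δ_3 - h_3(2m_3 + m_4)/6 = -275/56, c_3 = m_3/2 = 405/224, d_3 = (m_4 - m_3)/(6h_3) = -135/448. So S'(8) = -145/112.

-1.2946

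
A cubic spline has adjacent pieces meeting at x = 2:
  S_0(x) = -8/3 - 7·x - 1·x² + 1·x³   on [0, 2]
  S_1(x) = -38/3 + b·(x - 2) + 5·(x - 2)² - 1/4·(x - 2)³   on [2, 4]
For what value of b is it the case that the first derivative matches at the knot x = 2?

S_0'(x) = -7 - 2·x + 3·x², so S_0'(2) = 1. On the right, S_1'(2) = b, so b = 1.

1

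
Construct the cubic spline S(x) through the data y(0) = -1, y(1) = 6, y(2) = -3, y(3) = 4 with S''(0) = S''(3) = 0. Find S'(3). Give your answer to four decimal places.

Put σ_i = S'' at the i-th knot. Here h = (1, 1, 1) and Δ = (7, -9, 7), so the interior equations h_(i-1)·σ_(i-1) + 2(h_(i-1)+h_i)·σ_i + h_i·σ_(i+1) = 6(Δ_i − Δ_(i-1)) read
  1·σ_0 + 4·σ_1 + 1·σ_2 = 6(Δ_1 - Δ_0) = -96
  1·σ_1 + 4·σ_2 + 1·σ_3 = 6(Δ_2 - Δ_1) = 96
Natural end conditions: σ_0 = σ_3 = 0.
Forward elimination and back-substitution give σ_0 = 0, σ_1 = -32, σ_2 = 32, σ_3 = 0.
On [2, 3], S'(x) = b_2 + 2c_2·(x - 2) + 3d_2·(x - 2)² with b_2 = Δ_2 - h_2(2σ_2 + σ_3)/6 = -11/3, c_2 = σ_2/2 = 16, d_2 = (σ_3 - σ_2)/(6h_2) = -16/3. So S'(3) = 37/3.

12.3333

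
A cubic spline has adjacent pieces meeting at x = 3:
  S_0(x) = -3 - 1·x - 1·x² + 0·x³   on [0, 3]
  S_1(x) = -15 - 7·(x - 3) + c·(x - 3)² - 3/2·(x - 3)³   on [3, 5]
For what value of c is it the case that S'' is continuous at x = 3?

-1

S_0''(x) = -2 + 0·x, so S_0''(3) = -2. On the right, S_1''(3) = 2c, so c = -1.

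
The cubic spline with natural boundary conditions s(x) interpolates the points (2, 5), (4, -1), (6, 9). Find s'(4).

1

Let σ_i = s''(x_i). Step sizes h_i = 2, 2; slopes of the chords Δ_i = (y_(i+1) - y_i)/h_i = -3, 5.
  2·σ_0 + 8·σ_1 + 2·σ_2 = 6(Δ_1 - Δ_0) = 48
Natural end conditions: σ_0 = σ_2 = 0.
Solving: σ_0 = 0, σ_1 = 6, σ_2 = 0.
On [4, 6], s'(x) = b_1 + 2c_1·(x - 4) + 3d_1·(x - 4)² with b_1 = Δ_1 - h_1(2σ_1 + σ_2)/6 = 1, c_1 = σ_1/2 = 3, d_1 = (σ_2 - σ_1)/(6h_1) = -1/2. So s'(4) = 1.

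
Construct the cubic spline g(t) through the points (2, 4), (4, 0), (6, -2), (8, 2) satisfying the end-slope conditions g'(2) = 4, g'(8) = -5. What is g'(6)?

3

With σ_i denoting the second derivative at x_i, h_i = 2, 2, 2, and Δ_i = (y_(i+1) − y_i)/h_i = -2, -1, 2:
  2·σ_0 + 8·σ_1 + 2·σ_2 = 6(Δ_1 - Δ_0) = 6
  2·σ_1 + 8·σ_2 + 2·σ_3 = 6(Δ_2 - Δ_1) = 18
Clamped end conditions give two more equations: 2h_0·σ_0 + h_0·σ_1 = 6(Δ_0 - g'(2)) = -36 and h_2·σ_2 + 2h_2·σ_3 = 6(g'(8) - Δ_2) = -42.
Solving: σ_0 = -10, σ_1 = 2, σ_2 = 5, σ_3 = -13.
On [6, 8], g'(t) = b_2 + 2c_2·(t - 6) + 3d_2·(t - 6)² with b_2 = Δ_2 - h_2(2σ_2 + σ_3)/6 = 3, c_2 = σ_2/2 = 5/2, d_2 = (σ_3 - σ_2)/(6h_2) = -3/2. So g'(6) = 3.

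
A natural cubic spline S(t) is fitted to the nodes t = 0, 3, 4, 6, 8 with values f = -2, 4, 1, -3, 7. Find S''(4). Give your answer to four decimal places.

Put M_i = S'' at the i-th knot. Here h = (3, 1, 2, 2) and Δ = (2, -3, -2, 5), so the interior equations h_(i-1)·M_(i-1) + 2(h_(i-1)+h_i)·M_i + h_i·M_(i+1) = 6(Δ_i − Δ_(i-1)) read
  3·M_0 + 8·M_1 + 1·M_2 = 6(Δ_1 - Δ_0) = -30
  1·M_1 + 6·M_2 + 2·M_3 = 6(Δ_2 - Δ_1) = 6
  2·M_2 + 8·M_3 + 2·M_4 = 6(Δ_3 - Δ_2) = 42
Natural end conditions: M_0 = M_4 = 0.
Hence M_0 = 0, M_1 = -321/86, M_2 = -6/43, M_3 = 909/172, M_4 = 0.

-0.1395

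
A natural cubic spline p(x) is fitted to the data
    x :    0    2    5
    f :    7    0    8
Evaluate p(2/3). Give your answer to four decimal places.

Write m_i for p''(x_i). With h_i = 2, 3 and divided differences Δ_i = -7/2, 8/3, the continuity of p' gives the tridiagonal system
  2·m_0 + 10·m_1 + 3·m_2 = 6(Δ_1 - Δ_0) = 37
Natural end conditions: m_0 = m_2 = 0.
Hence m_0 = 0, m_1 = 37/10, m_2 = 0.
On [0, 2], p(x) = 7 - 71/15·x + 0·x² + 37/120·x³.
With x = 2/3: p(2/3) = 1594/405.

3.9358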